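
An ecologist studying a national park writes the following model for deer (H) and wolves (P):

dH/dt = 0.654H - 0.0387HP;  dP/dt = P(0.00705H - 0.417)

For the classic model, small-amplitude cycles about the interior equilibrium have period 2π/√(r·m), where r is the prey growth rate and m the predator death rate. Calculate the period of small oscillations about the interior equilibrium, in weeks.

T ≈ 12 weeks

Here r = 0.654 and m = 0.417, so r·m = 0.273.
ω = √0.273 = 0.522 per week, hence T = 2π/ω ≈ 12 weeks.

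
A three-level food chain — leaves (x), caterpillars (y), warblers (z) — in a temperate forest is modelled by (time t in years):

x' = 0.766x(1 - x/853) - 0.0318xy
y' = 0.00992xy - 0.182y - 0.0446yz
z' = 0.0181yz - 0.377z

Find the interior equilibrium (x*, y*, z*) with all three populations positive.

From dz/dt = 0: 0.0181y* = 0.377, so y* = 20.8.
From dx/dt = 0: 0.766(1 - x*/853) = 0.0318·20.8, giving x* = 853·(1 - 0.865) = 115.
From dy/dt = 0: 0.00992·115 - 0.182 = 0.0446z*, so z* = 0.963/0.0446 = 21.6.

x* ≈ 115, y* ≈ 20.8, z* ≈ 21.6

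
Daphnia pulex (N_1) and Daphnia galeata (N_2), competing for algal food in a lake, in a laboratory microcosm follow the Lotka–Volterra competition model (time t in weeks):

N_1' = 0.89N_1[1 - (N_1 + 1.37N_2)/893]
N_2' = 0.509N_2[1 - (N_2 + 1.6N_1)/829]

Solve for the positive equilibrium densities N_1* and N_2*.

N_1* ≈ 204, N_2* ≈ 503

Setting both brackets to zero gives the nullclines N_1 + 1.37N_2 = 893 and 1.6N_1 + N_2 = 829.
Substituting N_2 = 829 - 1.6N_1 into the first: N_1(1 - 1.37·1.6) = 893 - 1.37·829.
So N_1* = -243/-1.19 = 204, and then N_2* = 829 - 1.6·204 = 503.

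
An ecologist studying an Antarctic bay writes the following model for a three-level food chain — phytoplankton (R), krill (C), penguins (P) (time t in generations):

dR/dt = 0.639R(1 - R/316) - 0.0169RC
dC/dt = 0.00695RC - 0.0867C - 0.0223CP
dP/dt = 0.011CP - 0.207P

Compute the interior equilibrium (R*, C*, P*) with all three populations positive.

From dP/dt = 0: 0.011C* = 0.207, so C* = 18.8.
From dR/dt = 0: 0.639(1 - R*/316) = 0.0169·18.8, giving R* = 316·(1 - 0.498) = 159.
From dC/dt = 0: 0.00695·159 - 0.0867 = 0.0223P*, so P* = 1.02/0.0223 = 45.6.

R* ≈ 159, C* ≈ 18.8, P* ≈ 45.6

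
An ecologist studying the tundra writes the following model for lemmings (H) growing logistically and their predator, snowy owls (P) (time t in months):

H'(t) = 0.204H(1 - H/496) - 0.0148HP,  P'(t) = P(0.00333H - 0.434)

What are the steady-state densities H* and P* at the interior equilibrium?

From dP/dt = 0 with P > 0: 0.00333H* = 0.434, so H* = 130.
Substitute into dH/dt = 0: 0.204(1 - 130/496) = 0.0148P*.
The bracket is 0.737, giving P* = 0.15/0.0148 = 10.2.

H* ≈ 130, P* ≈ 10.2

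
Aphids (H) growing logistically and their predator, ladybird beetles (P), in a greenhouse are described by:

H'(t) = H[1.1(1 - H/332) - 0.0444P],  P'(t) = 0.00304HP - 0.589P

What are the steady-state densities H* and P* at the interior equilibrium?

From dP/dt = 0 with P > 0: 0.00304H* = 0.589, so H* = 194.
Substitute into dH/dt = 0: 1.1(1 - 194/332) = 0.0444P*.
The bracket is 0.416, giving P* = 0.458/0.0444 = 10.3.

H* ≈ 194, P* ≈ 10.3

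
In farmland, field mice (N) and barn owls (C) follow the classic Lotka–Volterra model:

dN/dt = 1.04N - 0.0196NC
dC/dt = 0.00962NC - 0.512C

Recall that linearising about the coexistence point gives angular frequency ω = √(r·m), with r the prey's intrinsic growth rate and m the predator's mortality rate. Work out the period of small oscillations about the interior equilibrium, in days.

Here r = 1.04 and m = 0.512, so r·m = 0.532.
ω = √0.532 = 0.73 per day, hence T = 2π/ω ≈ 8.61 days.

T ≈ 8.61 days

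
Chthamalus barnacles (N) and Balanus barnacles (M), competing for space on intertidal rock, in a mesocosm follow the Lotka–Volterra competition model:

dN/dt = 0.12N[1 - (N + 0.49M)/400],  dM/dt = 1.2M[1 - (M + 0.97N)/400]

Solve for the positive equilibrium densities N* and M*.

Setting both brackets to zero gives the nullclines N + 0.49M = 400 and 0.97N + M = 400.
Substituting M = 400 - 0.97N into the first: N(1 - 0.49·0.97) = 400 - 0.49·400.
So N* = 204/0.525 = 389, and then M* = 400 - 0.97·389 = 22.9.

N* ≈ 389, M* ≈ 22.9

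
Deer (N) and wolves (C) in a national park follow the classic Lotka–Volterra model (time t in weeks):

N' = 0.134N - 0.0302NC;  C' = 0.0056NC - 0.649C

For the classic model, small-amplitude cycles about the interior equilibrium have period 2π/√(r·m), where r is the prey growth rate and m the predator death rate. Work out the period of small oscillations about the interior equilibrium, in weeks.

Here r = 0.134 and m = 0.649, so r·m = 0.087.
ω = √0.087 = 0.295 per week, hence T = 2π/ω ≈ 21.3 weeks.

T ≈ 21.3 weeks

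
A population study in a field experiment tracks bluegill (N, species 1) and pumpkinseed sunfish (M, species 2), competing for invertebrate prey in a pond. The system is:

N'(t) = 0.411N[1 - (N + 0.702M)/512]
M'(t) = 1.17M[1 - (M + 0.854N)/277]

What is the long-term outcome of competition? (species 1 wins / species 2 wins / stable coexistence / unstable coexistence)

species 1 excludes species 2

Compare the nullcline intercepts: K1/α12 = 512/0.702 = 729 > K2 = 277; K2/α21 = 277/0.854 = 324 < K1 = 512.
Since the inequalities point opposite ways, species 1 can invade but species 2 cannot.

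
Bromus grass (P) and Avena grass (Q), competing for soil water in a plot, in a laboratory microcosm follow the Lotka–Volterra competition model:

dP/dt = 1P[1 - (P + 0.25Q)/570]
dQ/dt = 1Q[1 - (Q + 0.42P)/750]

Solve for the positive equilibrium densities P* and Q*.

P* ≈ 427, Q* ≈ 571

Setting both brackets to zero gives the nullclines P + 0.25Q = 570 and 0.42P + Q = 750.
Substituting Q = 750 - 0.42P into the first: P(1 - 0.25·0.42) = 570 - 0.25·750.
So P* = 382/0.895 = 427, and then Q* = 750 - 0.42·427 = 571.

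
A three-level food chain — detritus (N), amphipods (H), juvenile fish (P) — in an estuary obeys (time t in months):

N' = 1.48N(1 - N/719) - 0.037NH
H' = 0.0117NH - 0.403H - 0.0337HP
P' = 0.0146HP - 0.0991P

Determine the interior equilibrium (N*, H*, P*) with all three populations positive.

N* ≈ 597, H* ≈ 6.79, P* ≈ 195

From dP/dt = 0: 0.0146H* = 0.0991, so H* = 6.79.
From dN/dt = 0: 1.48(1 - N*/719) = 0.037·6.79, giving N* = 719·(1 - 0.17) = 597.
From dH/dt = 0: 0.0117·597 - 0.403 = 0.0337P*, so P* = 6.58/0.0337 = 195.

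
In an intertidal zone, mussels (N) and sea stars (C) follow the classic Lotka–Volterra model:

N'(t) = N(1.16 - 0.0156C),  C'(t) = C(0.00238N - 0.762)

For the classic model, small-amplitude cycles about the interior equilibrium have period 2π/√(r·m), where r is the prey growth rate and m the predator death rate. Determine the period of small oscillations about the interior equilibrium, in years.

T ≈ 6.68 years

Here r = 1.16 and m = 0.762, so r·m = 0.884.
ω = √0.884 = 0.94 per year, hence T = 2π/ω ≈ 6.68 years.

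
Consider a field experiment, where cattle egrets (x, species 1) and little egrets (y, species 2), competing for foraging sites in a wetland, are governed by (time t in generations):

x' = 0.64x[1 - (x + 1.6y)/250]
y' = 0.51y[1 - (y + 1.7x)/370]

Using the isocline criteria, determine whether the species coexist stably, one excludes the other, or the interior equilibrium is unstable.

unstable coexistence (outcome depends on initial conditions)

Compare the nullcline intercepts: K1/α12 = 250/1.6 = 156 < K2 = 370; K2/α21 = 370/1.7 = 218 < K1 = 250.
Since both are reversed, neither can invade when rare; the interior point is a saddle.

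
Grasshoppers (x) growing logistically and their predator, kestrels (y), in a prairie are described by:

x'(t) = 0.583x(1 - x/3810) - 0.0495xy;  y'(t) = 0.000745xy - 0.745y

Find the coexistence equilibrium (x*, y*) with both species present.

From dy/dt = 0 with y > 0: 0.000745x* = 0.745, so x* = 1000.
Substitute into dx/dt = 0: 0.583(1 - 1000/3810) = 0.0495y*.
The bracket is 0.738, giving y* = 0.43/0.0495 = 8.69.

x* ≈ 1000, y* ≈ 8.69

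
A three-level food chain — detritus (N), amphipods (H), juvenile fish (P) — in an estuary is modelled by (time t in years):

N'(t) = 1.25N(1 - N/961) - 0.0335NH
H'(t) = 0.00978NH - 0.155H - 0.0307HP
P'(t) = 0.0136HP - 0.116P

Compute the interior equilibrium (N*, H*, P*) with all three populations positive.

From dP/dt = 0: 0.0136H* = 0.116, so H* = 8.53.
From dN/dt = 0: 1.25(1 - N*/961) = 0.0335·8.53, giving N* = 961·(1 - 0.229) = 741.
From dH/dt = 0: 0.00978·741 - 0.155 = 0.0307P*, so P* = 7.1/0.0307 = 231.

N* ≈ 741, H* ≈ 8.53, P* ≈ 231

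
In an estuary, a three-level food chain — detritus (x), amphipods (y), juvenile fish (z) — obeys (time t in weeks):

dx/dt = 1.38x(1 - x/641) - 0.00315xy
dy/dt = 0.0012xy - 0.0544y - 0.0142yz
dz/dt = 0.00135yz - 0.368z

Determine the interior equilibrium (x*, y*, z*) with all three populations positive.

From dz/dt = 0: 0.00135y* = 0.368, so y* = 273.
From dx/dt = 0: 1.38(1 - x*/641) = 0.00315·273, giving x* = 641·(1 - 0.622) = 242.
From dy/dt = 0: 0.0012·242 - 0.0544 = 0.0142z*, so z* = 0.236/0.0142 = 16.6.

x* ≈ 242, y* ≈ 273, z* ≈ 16.6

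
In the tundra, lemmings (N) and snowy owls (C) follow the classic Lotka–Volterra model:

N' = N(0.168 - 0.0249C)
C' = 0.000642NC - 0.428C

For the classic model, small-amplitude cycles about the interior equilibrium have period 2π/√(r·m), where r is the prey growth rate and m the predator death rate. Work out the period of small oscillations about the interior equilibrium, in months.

Here r = 0.168 and m = 0.428, so r·m = 0.0719.
ω = √0.0719 = 0.268 per month, hence T = 2π/ω ≈ 23.4 months.

T ≈ 23.4 months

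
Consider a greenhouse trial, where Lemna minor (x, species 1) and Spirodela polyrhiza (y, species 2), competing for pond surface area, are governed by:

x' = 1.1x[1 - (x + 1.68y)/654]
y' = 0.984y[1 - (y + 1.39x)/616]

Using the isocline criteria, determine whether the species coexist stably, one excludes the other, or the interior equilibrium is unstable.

unstable coexistence (outcome depends on initial conditions)

Compare the nullcline intercepts: K1/α12 = 654/1.68 = 389 < K2 = 616; K2/α21 = 616/1.39 = 443 < K1 = 654.
Since both are reversed, neither can invade when rare; the interior point is a saddle.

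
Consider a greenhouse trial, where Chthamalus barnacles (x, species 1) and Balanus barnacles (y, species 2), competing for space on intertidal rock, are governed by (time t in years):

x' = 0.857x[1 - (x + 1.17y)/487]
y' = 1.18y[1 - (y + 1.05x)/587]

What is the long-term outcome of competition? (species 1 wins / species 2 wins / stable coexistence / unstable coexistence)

species 2 excludes species 1

Compare the nullcline intercepts: K1/α12 = 487/1.17 = 416 < K2 = 587; K2/α21 = 587/1.05 = 559 > K1 = 487.
Since the inequalities point opposite ways, species 2 can invade but species 1 cannot.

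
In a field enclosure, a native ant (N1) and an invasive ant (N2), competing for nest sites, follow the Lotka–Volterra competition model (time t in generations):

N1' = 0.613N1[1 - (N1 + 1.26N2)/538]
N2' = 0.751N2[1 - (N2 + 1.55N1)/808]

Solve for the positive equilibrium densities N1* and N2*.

N1* ≈ 504, N2* ≈ 27.2

Setting both brackets to zero gives the nullclines N1 + 1.26N2 = 538 and 1.55N1 + N2 = 808.
Substituting N2 = 808 - 1.55N1 into the first: N1(1 - 1.26·1.55) = 538 - 1.26·808.
So N1* = -480/-0.953 = 504, and then N2* = 808 - 1.55·504 = 27.2.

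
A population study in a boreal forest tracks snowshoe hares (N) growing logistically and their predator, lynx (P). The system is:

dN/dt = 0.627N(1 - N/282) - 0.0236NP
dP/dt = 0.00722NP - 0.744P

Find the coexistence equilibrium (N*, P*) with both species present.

From dP/dt = 0 with P > 0: 0.00722N* = 0.744, so N* = 103.
Substitute into dN/dt = 0: 0.627(1 - 103/282) = 0.0236P*.
The bracket is 0.635, giving P* = 0.398/0.0236 = 16.9.

N* ≈ 103, P* ≈ 16.9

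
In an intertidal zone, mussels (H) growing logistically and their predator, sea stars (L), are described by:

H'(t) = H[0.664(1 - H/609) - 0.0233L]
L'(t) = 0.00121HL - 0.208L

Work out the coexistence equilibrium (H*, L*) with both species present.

H* ≈ 172, L* ≈ 20.5

From dL/dt = 0 with L > 0: 0.00121H* = 0.208, so H* = 172.
Substitute into dH/dt = 0: 0.664(1 - 172/609) = 0.0233L*.
The bracket is 0.718, giving L* = 0.477/0.0233 = 20.5.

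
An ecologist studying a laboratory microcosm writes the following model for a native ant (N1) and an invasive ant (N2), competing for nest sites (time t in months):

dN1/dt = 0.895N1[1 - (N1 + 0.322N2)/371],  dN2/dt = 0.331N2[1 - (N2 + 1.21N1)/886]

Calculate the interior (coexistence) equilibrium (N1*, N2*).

Setting both brackets to zero gives the nullclines N1 + 0.322N2 = 371 and 1.21N1 + N2 = 886.
Substituting N2 = 886 - 1.21N1 into the first: N1(1 - 0.322·1.21) = 371 - 0.322·886.
So N1* = 85.7/0.61 = 140, and then N2* = 886 - 1.21·140 = 716.

N1* ≈ 140, N2* ≈ 716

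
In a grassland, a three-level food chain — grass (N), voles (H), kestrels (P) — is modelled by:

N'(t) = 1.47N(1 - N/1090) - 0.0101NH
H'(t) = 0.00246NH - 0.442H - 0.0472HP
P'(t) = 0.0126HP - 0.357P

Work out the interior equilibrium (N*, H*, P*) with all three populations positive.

From dP/dt = 0: 0.0126H* = 0.357, so H* = 28.3.
From dN/dt = 0: 1.47(1 - N*/1090) = 0.0101·28.3, giving N* = 1090·(1 - 0.195) = 878.
From dH/dt = 0: 0.00246·878 - 0.442 = 0.0472P*, so P* = 1.72/0.0472 = 36.4.

N* ≈ 878, H* ≈ 28.3, P* ≈ 36.4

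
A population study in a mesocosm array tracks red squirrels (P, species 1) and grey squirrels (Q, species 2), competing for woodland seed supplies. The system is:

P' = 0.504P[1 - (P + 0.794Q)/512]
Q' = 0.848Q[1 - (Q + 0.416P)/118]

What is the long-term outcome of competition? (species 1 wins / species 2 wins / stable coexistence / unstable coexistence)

Compare the nullcline intercepts: K1/α12 = 512/0.794 = 645 > K2 = 118; K2/α21 = 118/0.416 = 284 < K1 = 512.
Since the inequalities point opposite ways, species 1 can invade but species 2 cannot.

species 1 excludes species 2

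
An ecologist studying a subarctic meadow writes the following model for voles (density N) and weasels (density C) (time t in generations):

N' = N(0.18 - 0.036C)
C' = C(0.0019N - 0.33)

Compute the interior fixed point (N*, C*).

Set dC/dt = 0 with C > 0: 0.0019N - 0.33 = 0, so N* = 0.33/0.0019 = 174.
Set dN/dt = 0 with N > 0: 0.18 - 0.036C = 0, so C* = 0.18/0.036 = 5.

N* ≈ 174, C* ≈ 5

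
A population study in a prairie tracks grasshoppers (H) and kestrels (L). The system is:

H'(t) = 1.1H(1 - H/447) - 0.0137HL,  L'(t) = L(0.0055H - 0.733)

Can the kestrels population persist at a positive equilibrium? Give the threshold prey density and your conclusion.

Threshold H = 133; K > 133, so yes, the predator persists.

The predator equation gives dL/dt > 0 only when H > 0.733/0.0055 = 133.
Without the predator, H → K = 447. Since 447 > 133, the predator can invade and persist.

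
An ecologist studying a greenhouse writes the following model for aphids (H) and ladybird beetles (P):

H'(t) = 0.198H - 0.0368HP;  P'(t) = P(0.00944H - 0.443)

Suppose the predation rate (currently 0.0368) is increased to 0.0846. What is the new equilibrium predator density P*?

P* ≈ 2.34

At the interior fixed point, setting dH/dt = 0 with H > 0 fixes P* = (prey growth rate)/(HP coefficient) — independent of the other coefficients.
With the change, P* = 0.198/0.0846 = 2.34; it falls from 5.38.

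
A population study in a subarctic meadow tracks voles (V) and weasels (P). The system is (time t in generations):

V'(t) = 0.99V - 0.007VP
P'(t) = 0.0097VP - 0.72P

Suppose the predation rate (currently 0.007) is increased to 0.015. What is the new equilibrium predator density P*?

P* ≈ 66

At the interior fixed point, setting dV/dt = 0 with V > 0 fixes P* = (prey growth rate)/(VP coefficient) — independent of the other coefficients.
With the change, P* = 0.99/0.015 = 66; it falls from 141.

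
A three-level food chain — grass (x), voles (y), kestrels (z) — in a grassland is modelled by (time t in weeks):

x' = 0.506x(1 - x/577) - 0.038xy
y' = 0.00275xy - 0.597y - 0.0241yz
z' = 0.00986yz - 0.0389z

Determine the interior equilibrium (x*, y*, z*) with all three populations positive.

From dz/dt = 0: 0.00986y* = 0.0389, so y* = 3.95.
From dx/dt = 0: 0.506(1 - x*/577) = 0.038·3.95, giving x* = 577·(1 - 0.296) = 406.
From dy/dt = 0: 0.00275·406 - 0.597 = 0.0241z*, so z* = 0.52/0.0241 = 21.6.

x* ≈ 406, y* ≈ 3.95, z* ≈ 21.6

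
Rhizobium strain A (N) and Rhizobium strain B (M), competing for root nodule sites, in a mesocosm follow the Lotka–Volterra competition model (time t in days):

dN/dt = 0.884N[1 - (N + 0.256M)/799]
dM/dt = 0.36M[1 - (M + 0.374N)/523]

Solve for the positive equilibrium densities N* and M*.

N* ≈ 736, M* ≈ 248

Setting both brackets to zero gives the nullclines N + 0.256M = 799 and 0.374N + M = 523.
Substituting M = 523 - 0.374N into the first: N(1 - 0.256·0.374) = 799 - 0.256·523.
So N* = 665/0.904 = 736, and then M* = 523 - 0.374·736 = 248.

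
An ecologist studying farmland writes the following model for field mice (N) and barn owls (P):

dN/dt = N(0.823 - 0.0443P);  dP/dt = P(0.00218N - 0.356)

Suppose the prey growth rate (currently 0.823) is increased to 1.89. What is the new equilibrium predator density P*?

At the interior fixed point, setting dN/dt = 0 with N > 0 fixes P* = (prey growth rate)/(NP coefficient) — independent of the other coefficients.
With the change, P* = 1.89/0.0443 = 42.7; it rises from 18.6.

P* ≈ 42.7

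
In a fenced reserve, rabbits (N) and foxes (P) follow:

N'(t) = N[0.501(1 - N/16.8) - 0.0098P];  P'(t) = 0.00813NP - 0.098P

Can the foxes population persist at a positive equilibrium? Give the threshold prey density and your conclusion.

The predator equation gives dP/dt > 0 only when N > 0.098/0.00813 = 12.1.
Without the predator, N → K = 16.8. Since 16.8 > 12.1, the predator can invade and persist.

Threshold N = 12.1; K > 12.1, so yes, the predator persists.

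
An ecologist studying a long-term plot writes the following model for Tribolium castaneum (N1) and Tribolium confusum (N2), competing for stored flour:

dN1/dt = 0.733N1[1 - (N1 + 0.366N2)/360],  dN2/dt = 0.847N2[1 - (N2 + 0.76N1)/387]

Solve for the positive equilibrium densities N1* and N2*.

N1* ≈ 303, N2* ≈ 157

Setting both brackets to zero gives the nullclines N1 + 0.366N2 = 360 and 0.76N1 + N2 = 387.
Substituting N2 = 387 - 0.76N1 into the first: N1(1 - 0.366·0.76) = 360 - 0.366·387.
So N1* = 218/0.722 = 303, and then N2* = 387 - 0.76·303 = 157.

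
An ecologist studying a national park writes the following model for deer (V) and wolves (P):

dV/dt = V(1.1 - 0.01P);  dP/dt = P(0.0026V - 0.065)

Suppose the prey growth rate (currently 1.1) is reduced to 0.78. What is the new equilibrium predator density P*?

At the interior fixed point, setting dV/dt = 0 with V > 0 fixes P* = (prey growth rate)/(VP coefficient) — independent of the other coefficients.
With the change, P* = 0.78/0.01 = 78; it falls from 110.

P* ≈ 78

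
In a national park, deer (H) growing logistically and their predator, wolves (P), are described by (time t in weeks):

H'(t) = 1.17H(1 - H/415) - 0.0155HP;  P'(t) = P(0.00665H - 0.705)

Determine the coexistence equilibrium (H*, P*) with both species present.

From dP/dt = 0 with P > 0: 0.00665H* = 0.705, so H* = 106.
Substitute into dH/dt = 0: 1.17(1 - 106/415) = 0.0155P*.
The bracket is 0.745, giving P* = 0.871/0.0155 = 56.2.

H* ≈ 106, P* ≈ 56.2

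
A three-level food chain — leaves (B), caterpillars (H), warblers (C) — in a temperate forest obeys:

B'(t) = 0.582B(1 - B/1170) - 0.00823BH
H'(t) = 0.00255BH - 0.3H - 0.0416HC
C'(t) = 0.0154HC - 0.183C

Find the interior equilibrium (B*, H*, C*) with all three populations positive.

From dC/dt = 0: 0.0154H* = 0.183, so H* = 11.9.
From dB/dt = 0: 0.582(1 - B*/1170) = 0.00823·11.9, giving B* = 1170·(1 - 0.168) = 973.
From dH/dt = 0: 0.00255·973 - 0.3 = 0.0416C*, so C* = 2.18/0.0416 = 52.5.

B* ≈ 973, H* ≈ 11.9, C* ≈ 52.5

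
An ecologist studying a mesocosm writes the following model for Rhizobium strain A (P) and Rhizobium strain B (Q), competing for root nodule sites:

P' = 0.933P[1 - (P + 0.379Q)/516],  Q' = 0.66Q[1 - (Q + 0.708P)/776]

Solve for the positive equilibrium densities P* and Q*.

Setting both brackets to zero gives the nullclines P + 0.379Q = 516 and 0.708P + Q = 776.
Substituting Q = 776 - 0.708P into the first: P(1 - 0.379·0.708) = 516 - 0.379·776.
So P* = 222/0.732 = 303, and then Q* = 776 - 0.708·303 = 561.

P* ≈ 303, Q* ≈ 561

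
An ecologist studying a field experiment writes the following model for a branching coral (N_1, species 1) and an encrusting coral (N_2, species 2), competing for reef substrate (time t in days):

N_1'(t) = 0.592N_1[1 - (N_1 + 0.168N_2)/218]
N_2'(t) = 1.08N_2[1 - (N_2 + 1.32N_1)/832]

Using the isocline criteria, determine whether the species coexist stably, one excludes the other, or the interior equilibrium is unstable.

Compare the nullcline intercepts: K1/α12 = 218/0.168 = 1300 > K2 = 832; K2/α21 = 832/1.32 = 630 > K1 = 218.
Since both inequalities hold, each species can invade when rare, so the interior equilibrium is stable.

stable coexistence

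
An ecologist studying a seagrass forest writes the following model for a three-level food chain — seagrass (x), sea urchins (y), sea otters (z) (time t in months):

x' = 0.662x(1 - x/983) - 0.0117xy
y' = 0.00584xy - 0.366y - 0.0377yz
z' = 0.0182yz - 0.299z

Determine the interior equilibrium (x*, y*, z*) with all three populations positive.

x* ≈ 698, y* ≈ 16.4, z* ≈ 98.4

From dz/dt = 0: 0.0182y* = 0.299, so y* = 16.4.
From dx/dt = 0: 0.662(1 - x*/983) = 0.0117·16.4, giving x* = 983·(1 - 0.29) = 698.
From dy/dt = 0: 0.00584·698 - 0.366 = 0.0377z*, so z* = 3.71/0.0377 = 98.4.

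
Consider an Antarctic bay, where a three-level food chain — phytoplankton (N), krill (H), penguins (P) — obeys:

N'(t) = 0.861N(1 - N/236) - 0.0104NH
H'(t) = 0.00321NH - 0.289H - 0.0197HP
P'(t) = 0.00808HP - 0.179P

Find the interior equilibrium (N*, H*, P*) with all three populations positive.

From dP/dt = 0: 0.00808H* = 0.179, so H* = 22.2.
From dN/dt = 0: 0.861(1 - N*/236) = 0.0104·22.2, giving N* = 236·(1 - 0.268) = 173.
From dH/dt = 0: 0.00321·173 - 0.289 = 0.0197P*, so P* = 0.266/0.0197 = 13.5.

N* ≈ 173, H* ≈ 22.2, P* ≈ 13.5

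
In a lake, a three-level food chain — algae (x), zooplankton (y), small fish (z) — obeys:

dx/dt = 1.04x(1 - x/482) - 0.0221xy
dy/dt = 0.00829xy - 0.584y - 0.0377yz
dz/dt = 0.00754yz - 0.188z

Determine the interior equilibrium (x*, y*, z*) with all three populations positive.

x* ≈ 227, y* ≈ 24.9, z* ≈ 34.3

From dz/dt = 0: 0.00754y* = 0.188, so y* = 24.9.
From dx/dt = 0: 1.04(1 - x*/482) = 0.0221·24.9, giving x* = 482·(1 - 0.53) = 227.
From dy/dt = 0: 0.00829·227 - 0.584 = 0.0377z*, so z* = 1.29/0.0377 = 34.3.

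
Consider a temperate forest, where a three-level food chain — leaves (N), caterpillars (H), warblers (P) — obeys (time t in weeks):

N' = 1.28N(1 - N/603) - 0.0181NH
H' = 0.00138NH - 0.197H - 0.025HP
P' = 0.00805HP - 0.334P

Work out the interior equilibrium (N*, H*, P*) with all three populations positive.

N* ≈ 249, H* ≈ 41.5, P* ≈ 5.88

From dP/dt = 0: 0.00805H* = 0.334, so H* = 41.5.
From dN/dt = 0: 1.28(1 - N*/603) = 0.0181·41.5, giving N* = 603·(1 - 0.587) = 249.
From dH/dt = 0: 0.00138·249 - 0.197 = 0.025P*, so P* = 0.147/0.025 = 5.88.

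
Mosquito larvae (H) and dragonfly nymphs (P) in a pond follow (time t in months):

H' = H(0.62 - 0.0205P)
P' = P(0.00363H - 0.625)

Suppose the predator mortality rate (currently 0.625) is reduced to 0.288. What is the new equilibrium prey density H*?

H* ≈ 79.3

At the interior fixed point, setting dP/dt = 0 with P > 0 fixes H* = (predator death rate)/(HP coefficient) — independent of the other coefficients.
With the change, H* = 0.288/0.00363 = 79.3; it falls from 172.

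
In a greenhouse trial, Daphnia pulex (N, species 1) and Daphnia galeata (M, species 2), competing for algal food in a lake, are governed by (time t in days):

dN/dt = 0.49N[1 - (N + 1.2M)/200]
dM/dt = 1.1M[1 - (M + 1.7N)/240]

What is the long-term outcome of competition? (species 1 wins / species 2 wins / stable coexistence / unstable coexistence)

Compare the nullcline intercepts: K1/α12 = 200/1.2 = 167 < K2 = 240; K2/α21 = 240/1.7 = 141 < K1 = 200.
Since both are reversed, neither can invade when rare; the interior point is a saddle.

unstable coexistence (outcome depends on initial conditions)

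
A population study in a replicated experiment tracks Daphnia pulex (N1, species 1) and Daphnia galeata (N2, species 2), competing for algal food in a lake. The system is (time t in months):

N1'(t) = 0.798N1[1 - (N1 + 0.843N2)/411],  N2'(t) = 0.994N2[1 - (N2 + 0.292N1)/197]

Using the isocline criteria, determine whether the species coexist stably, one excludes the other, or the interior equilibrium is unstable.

Compare the nullcline intercepts: K1/α12 = 411/0.843 = 488 > K2 = 197; K2/α21 = 197/0.292 = 675 > K1 = 411.
Since both inequalities hold, each species can invade when rare, so the interior equilibrium is stable.

stable coexistence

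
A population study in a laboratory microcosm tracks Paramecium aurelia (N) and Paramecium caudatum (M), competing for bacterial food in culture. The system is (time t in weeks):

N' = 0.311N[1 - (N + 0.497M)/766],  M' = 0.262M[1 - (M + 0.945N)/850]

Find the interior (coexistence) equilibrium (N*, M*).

N* ≈ 648, M* ≈ 238

Setting both brackets to zero gives the nullclines N + 0.497M = 766 and 0.945N + M = 850.
Substituting M = 850 - 0.945N into the first: N(1 - 0.497·0.945) = 766 - 0.497·850.
So N* = 344/0.53 = 648, and then M* = 850 - 0.945·648 = 238.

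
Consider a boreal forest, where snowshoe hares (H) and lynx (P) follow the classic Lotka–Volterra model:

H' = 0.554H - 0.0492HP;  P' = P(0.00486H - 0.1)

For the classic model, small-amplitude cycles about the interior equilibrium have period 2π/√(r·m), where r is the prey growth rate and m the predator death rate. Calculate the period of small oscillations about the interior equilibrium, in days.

T ≈ 26.7 days

Here r = 0.554 and m = 0.1, so r·m = 0.0554.
ω = √0.0554 = 0.235 per day, hence T = 2π/ω ≈ 26.7 days.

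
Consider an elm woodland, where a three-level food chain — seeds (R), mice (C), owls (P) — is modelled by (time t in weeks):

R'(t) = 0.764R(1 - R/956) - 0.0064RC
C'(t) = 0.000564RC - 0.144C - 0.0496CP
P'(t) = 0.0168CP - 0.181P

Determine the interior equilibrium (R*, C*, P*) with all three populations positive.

R* ≈ 870, C* ≈ 10.8, P* ≈ 6.99

From dP/dt = 0: 0.0168C* = 0.181, so C* = 10.8.
From dR/dt = 0: 0.764(1 - R*/956) = 0.0064·10.8, giving R* = 956·(1 - 0.0903) = 870.
From dC/dt = 0: 0.000564·870 - 0.144 = 0.0496P*, so P* = 0.347/0.0496 = 6.99.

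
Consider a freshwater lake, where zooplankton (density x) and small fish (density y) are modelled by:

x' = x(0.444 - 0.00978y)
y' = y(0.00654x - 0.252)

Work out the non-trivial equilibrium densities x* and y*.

x* ≈ 38.5, y* ≈ 45.4

Set dy/dt = 0 with y > 0: 0.00654x - 0.252 = 0, so x* = 0.252/0.00654 = 38.5.
Set dx/dt = 0 with x > 0: 0.444 - 0.00978y = 0, so y* = 0.444/0.00978 = 45.4.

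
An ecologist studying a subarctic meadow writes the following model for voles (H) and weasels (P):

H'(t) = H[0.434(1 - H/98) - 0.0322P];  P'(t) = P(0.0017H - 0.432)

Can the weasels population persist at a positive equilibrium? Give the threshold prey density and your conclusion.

The predator equation gives dP/dt > 0 only when H > 0.432/0.0017 = 254.
Without the predator, H → K = 98. Since 98 < 254, the predator cannot invade.

Threshold H = 254; K < 254, so no, the predator goes extinct.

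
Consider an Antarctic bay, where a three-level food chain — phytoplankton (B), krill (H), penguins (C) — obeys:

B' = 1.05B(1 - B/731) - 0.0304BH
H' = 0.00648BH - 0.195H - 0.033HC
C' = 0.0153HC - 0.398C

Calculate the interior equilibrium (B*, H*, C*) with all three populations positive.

From dC/dt = 0: 0.0153H* = 0.398, so H* = 26.
From dB/dt = 0: 1.05(1 - B*/731) = 0.0304·26, giving B* = 731·(1 - 0.753) = 180.
From dH/dt = 0: 0.00648·180 - 0.195 = 0.033C*, so C* = 0.974/0.033 = 29.5.

B* ≈ 180, H* ≈ 26, C* ≈ 29.5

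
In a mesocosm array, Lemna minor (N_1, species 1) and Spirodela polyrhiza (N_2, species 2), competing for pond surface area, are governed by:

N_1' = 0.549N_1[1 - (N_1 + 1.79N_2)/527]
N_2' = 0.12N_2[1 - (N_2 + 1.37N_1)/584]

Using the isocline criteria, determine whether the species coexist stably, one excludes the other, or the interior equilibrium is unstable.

Compare the nullcline intercepts: K1/α12 = 527/1.79 = 294 < K2 = 584; K2/α21 = 584/1.37 = 426 < K1 = 527.
Since both are reversed, neither can invade when rare; the interior point is a saddle.

unstable coexistence (outcome depends on initial conditions)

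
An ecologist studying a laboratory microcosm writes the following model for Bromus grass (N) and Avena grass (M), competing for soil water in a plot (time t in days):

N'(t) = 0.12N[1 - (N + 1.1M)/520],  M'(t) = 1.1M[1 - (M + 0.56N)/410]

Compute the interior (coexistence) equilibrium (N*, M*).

N* ≈ 180, M* ≈ 309

Setting both brackets to zero gives the nullclines N + 1.1M = 520 and 0.56N + M = 410.
Substituting M = 410 - 0.56N into the first: N(1 - 1.1·0.56) = 520 - 1.1·410.
So N* = 69/0.384 = 180, and then M* = 410 - 0.56·180 = 309.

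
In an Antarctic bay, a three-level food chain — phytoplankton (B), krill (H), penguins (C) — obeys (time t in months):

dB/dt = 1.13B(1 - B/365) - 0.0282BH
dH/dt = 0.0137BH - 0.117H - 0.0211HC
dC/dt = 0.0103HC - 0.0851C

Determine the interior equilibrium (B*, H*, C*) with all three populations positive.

B* ≈ 290, H* ≈ 8.26, C* ≈ 183

From dC/dt = 0: 0.0103H* = 0.0851, so H* = 8.26.
From dB/dt = 0: 1.13(1 - B*/365) = 0.0282·8.26, giving B* = 365·(1 - 0.206) = 290.
From dH/dt = 0: 0.0137·290 - 0.117 = 0.0211C*, so C* = 3.85/0.0211 = 183.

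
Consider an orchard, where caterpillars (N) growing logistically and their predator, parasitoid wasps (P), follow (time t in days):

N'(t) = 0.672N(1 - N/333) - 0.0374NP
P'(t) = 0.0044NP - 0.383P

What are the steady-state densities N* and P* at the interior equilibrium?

N* ≈ 87, P* ≈ 13.3

From dP/dt = 0 with P > 0: 0.0044N* = 0.383, so N* = 87.
Substitute into dN/dt = 0: 0.672(1 - 87/333) = 0.0374P*.
The bracket is 0.739, giving P* = 0.496/0.0374 = 13.3.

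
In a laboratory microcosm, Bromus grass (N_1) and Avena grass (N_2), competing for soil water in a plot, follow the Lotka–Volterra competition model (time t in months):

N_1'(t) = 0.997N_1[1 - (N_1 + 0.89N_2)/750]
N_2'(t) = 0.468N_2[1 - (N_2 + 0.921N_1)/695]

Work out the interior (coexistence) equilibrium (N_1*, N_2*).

N_1* ≈ 729, N_2* ≈ 23.6

Setting both brackets to zero gives the nullclines N_1 + 0.89N_2 = 750 and 0.921N_1 + N_2 = 695.
Substituting N_2 = 695 - 0.921N_1 into the first: N_1(1 - 0.89·0.921) = 750 - 0.89·695.
So N_1* = 131/0.18 = 729, and then N_2* = 695 - 0.921·729 = 23.6.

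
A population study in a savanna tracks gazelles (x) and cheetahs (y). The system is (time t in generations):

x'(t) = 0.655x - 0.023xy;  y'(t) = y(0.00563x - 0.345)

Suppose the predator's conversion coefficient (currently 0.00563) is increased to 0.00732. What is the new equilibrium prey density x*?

At the interior fixed point, setting dy/dt = 0 with y > 0 fixes x* = (predator death rate)/(xy coefficient) — independent of the other coefficients.
With the change, x* = 0.345/0.00732 = 47.1; it falls from 61.3.

x* ≈ 47.1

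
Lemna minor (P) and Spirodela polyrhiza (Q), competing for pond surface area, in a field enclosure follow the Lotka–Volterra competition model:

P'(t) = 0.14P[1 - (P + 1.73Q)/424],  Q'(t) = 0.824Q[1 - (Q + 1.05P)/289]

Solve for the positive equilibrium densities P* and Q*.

P* ≈ 93, Q* ≈ 191

Setting both brackets to zero gives the nullclines P + 1.73Q = 424 and 1.05P + Q = 289.
Substituting Q = 289 - 1.05P into the first: P(1 - 1.73·1.05) = 424 - 1.73·289.
So P* = -76/-0.817 = 93, and then Q* = 289 - 1.05·93 = 191.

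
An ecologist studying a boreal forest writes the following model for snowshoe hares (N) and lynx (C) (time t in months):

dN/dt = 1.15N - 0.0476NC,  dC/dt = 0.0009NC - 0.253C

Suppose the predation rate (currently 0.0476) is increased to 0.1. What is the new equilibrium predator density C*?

At the interior fixed point, setting dN/dt = 0 with N > 0 fixes C* = (prey growth rate)/(NC coefficient) — independent of the other coefficients.
With the change, C* = 1.15/0.1 = 11.5; it falls from 24.2.

C* ≈ 11.5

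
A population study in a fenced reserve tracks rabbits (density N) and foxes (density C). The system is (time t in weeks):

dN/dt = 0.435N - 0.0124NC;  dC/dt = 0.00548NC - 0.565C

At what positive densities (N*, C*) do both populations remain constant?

Set dC/dt = 0 with C > 0: 0.00548N - 0.565 = 0, so N* = 0.565/0.00548 = 103.
Set dN/dt = 0 with N > 0: 0.435 - 0.0124C = 0, so C* = 0.435/0.0124 = 35.1.

N* ≈ 103, C* ≈ 35.1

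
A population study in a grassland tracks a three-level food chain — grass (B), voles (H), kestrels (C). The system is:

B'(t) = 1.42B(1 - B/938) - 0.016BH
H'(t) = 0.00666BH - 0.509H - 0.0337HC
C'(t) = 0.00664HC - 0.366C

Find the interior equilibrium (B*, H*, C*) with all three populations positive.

B* ≈ 355, H* ≈ 55.1, C* ≈ 55.1

From dC/dt = 0: 0.00664H* = 0.366, so H* = 55.1.
From dB/dt = 0: 1.42(1 - B*/938) = 0.016·55.1, giving B* = 938·(1 - 0.621) = 355.
From dH/dt = 0: 0.00666·355 - 0.509 = 0.0337C*, so C* = 1.86/0.0337 = 55.1.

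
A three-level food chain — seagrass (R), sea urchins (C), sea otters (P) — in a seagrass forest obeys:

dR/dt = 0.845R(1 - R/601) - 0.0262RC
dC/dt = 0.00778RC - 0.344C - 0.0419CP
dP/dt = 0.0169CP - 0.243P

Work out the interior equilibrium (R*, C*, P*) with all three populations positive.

R* ≈ 333, C* ≈ 14.4, P* ≈ 53.6

From dP/dt = 0: 0.0169C* = 0.243, so C* = 14.4.
From dR/dt = 0: 0.845(1 - R*/601) = 0.0262·14.4, giving R* = 601·(1 - 0.446) = 333.
From dC/dt = 0: 0.00778·333 - 0.344 = 0.0419P*, so P* = 2.25/0.0419 = 53.6.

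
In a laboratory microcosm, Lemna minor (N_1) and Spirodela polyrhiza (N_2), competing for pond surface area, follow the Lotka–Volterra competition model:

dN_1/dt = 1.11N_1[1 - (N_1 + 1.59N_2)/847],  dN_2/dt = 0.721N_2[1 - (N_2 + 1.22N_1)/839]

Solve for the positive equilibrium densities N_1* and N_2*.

Setting both brackets to zero gives the nullclines N_1 + 1.59N_2 = 847 and 1.22N_1 + N_2 = 839.
Substituting N_2 = 839 - 1.22N_1 into the first: N_1(1 - 1.59·1.22) = 847 - 1.59·839.
So N_1* = -487/-0.94 = 518, and then N_2* = 839 - 1.22·518 = 207.

N_1* ≈ 518, N_2* ≈ 207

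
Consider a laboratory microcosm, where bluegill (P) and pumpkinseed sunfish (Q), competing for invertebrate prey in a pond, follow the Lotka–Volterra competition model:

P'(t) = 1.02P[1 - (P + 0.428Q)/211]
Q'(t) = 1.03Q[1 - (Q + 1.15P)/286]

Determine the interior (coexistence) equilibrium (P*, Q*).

P* ≈ 174, Q* ≈ 85.4

Setting both brackets to zero gives the nullclines P + 0.428Q = 211 and 1.15P + Q = 286.
Substituting Q = 286 - 1.15P into the first: P(1 - 0.428·1.15) = 211 - 0.428·286.
So P* = 88.6/0.508 = 174, and then Q* = 286 - 1.15·174 = 85.4.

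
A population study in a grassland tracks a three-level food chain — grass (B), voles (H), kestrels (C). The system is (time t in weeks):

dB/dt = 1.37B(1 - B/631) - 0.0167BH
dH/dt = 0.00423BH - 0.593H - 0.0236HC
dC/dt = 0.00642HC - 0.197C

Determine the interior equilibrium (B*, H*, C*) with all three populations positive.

B* ≈ 395, H* ≈ 30.7, C* ≈ 45.7

From dC/dt = 0: 0.00642H* = 0.197, so H* = 30.7.
From dB/dt = 0: 1.37(1 - B*/631) = 0.0167·30.7, giving B* = 631·(1 - 0.374) = 395.
From dH/dt = 0: 0.00423·395 - 0.593 = 0.0236C*, so C* = 1.08/0.0236 = 45.7.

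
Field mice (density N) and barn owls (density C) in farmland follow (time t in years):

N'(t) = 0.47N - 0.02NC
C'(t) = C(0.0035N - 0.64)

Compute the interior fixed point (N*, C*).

Set dC/dt = 0 with C > 0: 0.0035N - 0.64 = 0, so N* = 0.64/0.0035 = 183.
Set dN/dt = 0 with N > 0: 0.47 - 0.02C = 0, so C* = 0.47/0.02 = 23.5.

N* ≈ 183, C* ≈ 23.5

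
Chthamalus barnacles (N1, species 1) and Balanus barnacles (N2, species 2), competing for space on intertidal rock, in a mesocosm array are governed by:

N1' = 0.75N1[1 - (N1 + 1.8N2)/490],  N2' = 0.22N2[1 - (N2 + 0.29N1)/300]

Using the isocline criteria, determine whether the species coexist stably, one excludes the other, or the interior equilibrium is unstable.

species 2 excludes species 1

Compare the nullcline intercepts: K1/α12 = 490/1.8 = 272 < K2 = 300; K2/α21 = 300/0.29 = 1030 > K1 = 490.
Since the inequalities point opposite ways, species 2 can invade but species 1 cannot.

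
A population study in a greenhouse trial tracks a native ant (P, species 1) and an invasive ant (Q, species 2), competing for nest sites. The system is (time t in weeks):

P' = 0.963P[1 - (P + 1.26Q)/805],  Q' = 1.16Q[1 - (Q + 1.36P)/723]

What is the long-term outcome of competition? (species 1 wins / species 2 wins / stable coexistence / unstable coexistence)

unstable coexistence (outcome depends on initial conditions)

Compare the nullcline intercepts: K1/α12 = 805/1.26 = 639 < K2 = 723; K2/α21 = 723/1.36 = 532 < K1 = 805.
Since both are reversed, neither can invade when rare; the interior point is a saddle.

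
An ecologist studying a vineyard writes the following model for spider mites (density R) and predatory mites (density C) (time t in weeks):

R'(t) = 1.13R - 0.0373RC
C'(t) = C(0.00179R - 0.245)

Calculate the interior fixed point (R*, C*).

R* ≈ 137, C* ≈ 30.3

Set dC/dt = 0 with C > 0: 0.00179R - 0.245 = 0, so R* = 0.245/0.00179 = 137.
Set dR/dt = 0 with R > 0: 1.13 - 0.0373C = 0, so C* = 1.13/0.0373 = 30.3.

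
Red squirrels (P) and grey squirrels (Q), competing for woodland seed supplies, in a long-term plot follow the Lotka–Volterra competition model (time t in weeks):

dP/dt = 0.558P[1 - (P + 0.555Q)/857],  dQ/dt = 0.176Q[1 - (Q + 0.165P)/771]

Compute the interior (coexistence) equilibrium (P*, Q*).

Setting both brackets to zero gives the nullclines P + 0.555Q = 857 and 0.165P + Q = 771.
Substituting Q = 771 - 0.165P into the first: P(1 - 0.555·0.165) = 857 - 0.555·771.
So P* = 429/0.908 = 472, and then Q* = 771 - 0.165·472 = 693.

P* ≈ 472, Q* ≈ 693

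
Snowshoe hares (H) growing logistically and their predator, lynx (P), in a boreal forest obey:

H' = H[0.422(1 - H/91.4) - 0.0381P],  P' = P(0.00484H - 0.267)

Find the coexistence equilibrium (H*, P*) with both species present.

H* ≈ 55.2, P* ≈ 4.39

From dP/dt = 0 with P > 0: 0.00484H* = 0.267, so H* = 55.2.
Substitute into dH/dt = 0: 0.422(1 - 55.2/91.4) = 0.0381P*.
The bracket is 0.396, giving P* = 0.167/0.0381 = 4.39.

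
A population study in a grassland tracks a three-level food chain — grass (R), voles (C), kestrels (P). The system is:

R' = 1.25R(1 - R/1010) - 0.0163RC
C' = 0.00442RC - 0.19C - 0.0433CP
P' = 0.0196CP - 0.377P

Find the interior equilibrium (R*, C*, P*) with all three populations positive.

From dP/dt = 0: 0.0196C* = 0.377, so C* = 19.2.
From dR/dt = 0: 1.25(1 - R*/1010) = 0.0163·19.2, giving R* = 1010·(1 - 0.251) = 757.
From dC/dt = 0: 0.00442·757 - 0.19 = 0.0433P*, so P* = 3.15/0.0433 = 72.9.

R* ≈ 757, C* ≈ 19.2, P* ≈ 72.9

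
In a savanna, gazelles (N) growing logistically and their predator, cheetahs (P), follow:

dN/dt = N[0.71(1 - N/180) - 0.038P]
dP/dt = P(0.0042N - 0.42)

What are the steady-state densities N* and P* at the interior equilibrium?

From dP/dt = 0 with P > 0: 0.0042N* = 0.42, so N* = 100.
Substitute into dN/dt = 0: 0.71(1 - 100/180) = 0.038P*.
The bracket is 0.444, giving P* = 0.316/0.038 = 8.3.

N* ≈ 100, P* ≈ 8.3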